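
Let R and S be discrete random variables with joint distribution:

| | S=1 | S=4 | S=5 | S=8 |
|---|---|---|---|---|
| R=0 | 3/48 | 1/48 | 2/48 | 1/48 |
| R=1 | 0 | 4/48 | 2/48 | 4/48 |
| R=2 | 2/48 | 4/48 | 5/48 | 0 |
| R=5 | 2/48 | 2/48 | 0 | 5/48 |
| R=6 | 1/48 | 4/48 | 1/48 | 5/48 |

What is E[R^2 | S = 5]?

29/5

P(S = 5) = 5/24.
Σ R^2·P over the event = 0·(2/48) + 1·(2/48) + 4·(5/48) + 36·(1/48) = 29/24.
E[R^2 | S = 5] = (29/24) / (5/24) = 29/5.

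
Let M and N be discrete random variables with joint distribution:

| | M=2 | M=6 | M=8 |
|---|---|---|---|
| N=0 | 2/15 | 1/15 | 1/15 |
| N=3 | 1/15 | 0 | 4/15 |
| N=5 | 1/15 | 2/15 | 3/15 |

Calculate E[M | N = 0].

9/2

P(N = 0) = 4/15.
Σ M·P over the event = 2·(2/15) + 6·(1/15) + 8·(1/15) = 6/5.
E[M | N = 0] = (6/5) / (4/15) = 9/2.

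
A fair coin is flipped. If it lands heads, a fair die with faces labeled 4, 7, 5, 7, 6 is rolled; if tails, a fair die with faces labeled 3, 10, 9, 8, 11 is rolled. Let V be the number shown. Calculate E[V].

7

E[V | heads] = (4+7+5+7+6)/5 = 29/5.
E[V | tails] = (3+10+9+8+11)/5 = 41/5.
E[V] = (1/2)·(29/5) + (1/2)·(41/5) = 7.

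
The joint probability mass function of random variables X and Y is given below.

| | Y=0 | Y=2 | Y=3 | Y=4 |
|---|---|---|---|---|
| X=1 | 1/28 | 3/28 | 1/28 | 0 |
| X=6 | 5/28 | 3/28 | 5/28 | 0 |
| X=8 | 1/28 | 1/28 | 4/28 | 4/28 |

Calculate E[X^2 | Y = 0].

P(Y = 0) = 1/4.
Summing X^2·P(X=x,Y=y) over the conditioning event gives 35/4.
E[X^2 | Y = 0] = (35/4) / (1/4) = 35.

35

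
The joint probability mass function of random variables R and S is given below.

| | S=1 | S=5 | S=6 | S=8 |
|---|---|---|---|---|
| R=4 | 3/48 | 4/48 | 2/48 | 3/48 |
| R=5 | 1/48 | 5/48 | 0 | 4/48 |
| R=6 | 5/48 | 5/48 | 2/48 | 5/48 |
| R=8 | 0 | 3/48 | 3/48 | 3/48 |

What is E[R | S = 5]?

95/17

P(S = 5) = 17/48.
Σ R·P over the event = 4·(4/48) + 5·(5/48) + 6·(5/48) + 8·(3/48) = 95/48.
E[R | S = 5] = (95/48) / (17/48) = 95/17.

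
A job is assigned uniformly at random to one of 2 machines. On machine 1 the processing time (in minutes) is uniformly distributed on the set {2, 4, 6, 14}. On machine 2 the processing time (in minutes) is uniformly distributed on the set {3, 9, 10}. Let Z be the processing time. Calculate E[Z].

E[Z | machine 1] = (2+4+6+14)/4 = 13/2.
E[Z | machine 2] = (3+9+10)/3 = 22/3.
E[Z] = (1/2)·(13/2) + (1/2)·(22/3) = 83/12.

83/12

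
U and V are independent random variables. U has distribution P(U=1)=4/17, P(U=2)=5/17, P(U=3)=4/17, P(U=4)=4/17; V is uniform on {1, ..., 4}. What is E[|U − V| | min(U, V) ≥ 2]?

35/39

P(min(U, V) ≥ 2) = 39/68.
Summing |U−V|·P(x,y) over outcomes with min(U, V) ≥ 2 gives 35/68.
E[|U − V| | min(U, V) ≥ 2] = (35/68) / (39/68) = 35/39.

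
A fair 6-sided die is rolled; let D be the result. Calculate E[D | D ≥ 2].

Given D ≥ 2, D is equally likely to be any of {2, 3, 4, 5, 6}.
E[D | D ≥ 2] = (2 + 3 + 4 + 5 + 6) / 5 = 4.

4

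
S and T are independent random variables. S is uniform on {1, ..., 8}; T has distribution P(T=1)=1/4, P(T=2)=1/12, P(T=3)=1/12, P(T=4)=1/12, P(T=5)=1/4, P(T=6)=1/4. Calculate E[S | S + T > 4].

P(S + T > 4) = 7/8.
Summing S·P(x,y) over outcomes with S + T > 4 gives 205/48.
E[S | S + T > 4] = (205/48) / (7/8) = 205/42.

205/42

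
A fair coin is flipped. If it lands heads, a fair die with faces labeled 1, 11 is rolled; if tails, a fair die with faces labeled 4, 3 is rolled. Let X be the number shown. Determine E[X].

19/4

E[X | heads] = (1+11)/2 = 6.
E[X | tails] = (4+3)/2 = 7/2.
E[X] = (1/2)·(6) + (1/2)·(7/2) = 19/4.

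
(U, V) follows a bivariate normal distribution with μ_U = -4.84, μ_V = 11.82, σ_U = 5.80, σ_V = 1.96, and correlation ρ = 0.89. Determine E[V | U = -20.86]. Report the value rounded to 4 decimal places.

The regression of V on U has slope ρ·σ_V/σ_U and passes through (μ_U, μ_V).
E[V | U=-20.86] = 11.82 + (0.89)·(1.96/5.80)·(-20.86 − (-4.84)) = 11.82 + (0.30076)·(-16.02) = 7.0018.

7.0018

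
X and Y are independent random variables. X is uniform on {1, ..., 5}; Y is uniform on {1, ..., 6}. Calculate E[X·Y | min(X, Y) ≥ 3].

P(min(X, Y) ≥ 3) = 2/5.
Summing XY·P(x,y) over outcomes with min(X, Y) ≥ 3 gives 36/5.
E[X·Y | min(X, Y) ≥ 3] = (36/5) / (2/5) = 18.

18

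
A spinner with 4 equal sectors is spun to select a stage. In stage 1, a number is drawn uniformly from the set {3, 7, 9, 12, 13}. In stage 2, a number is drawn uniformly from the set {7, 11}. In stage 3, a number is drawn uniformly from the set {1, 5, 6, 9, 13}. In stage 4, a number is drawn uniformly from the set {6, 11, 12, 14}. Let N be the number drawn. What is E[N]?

E[N | stage 1] = (3+7+9+12+13)/5 = 44/5.
E[N | stage 2] = (7+11)/2 = 9.
E[N | stage 3] = (1+5+6+9+13)/5 = 34/5.
E[N | stage 4] = (6+11+12+14)/4 = 43/4.
By the law of total expectation,
E[N] = (1/4)·(44/5) + (1/4)·(9) + (1/4)·(34/5) + (1/4)·(43/4) = 707/80.

707/80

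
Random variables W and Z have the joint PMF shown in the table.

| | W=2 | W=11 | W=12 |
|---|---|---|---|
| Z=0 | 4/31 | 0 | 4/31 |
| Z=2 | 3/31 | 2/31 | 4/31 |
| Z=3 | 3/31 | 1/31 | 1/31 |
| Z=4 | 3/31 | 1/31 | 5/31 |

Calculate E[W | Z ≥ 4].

P(Z ≥ 4) = 9/31.
Σ W·P over the event = 2·(3/31) + 11·(1/31) + 12·(5/31) = 77/31.
E[W | Z ≥ 4] = (77/31) / (9/31) = 77/9.

77/9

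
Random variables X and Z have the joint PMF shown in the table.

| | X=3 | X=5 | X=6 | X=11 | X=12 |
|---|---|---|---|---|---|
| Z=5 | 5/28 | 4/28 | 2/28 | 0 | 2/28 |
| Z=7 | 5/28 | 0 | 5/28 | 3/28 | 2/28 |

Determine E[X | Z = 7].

P(Z = 7) = 15/28.
Σ X·P over the event = 3·(5/28) + 6·(5/28) + 11·(3/28) + 12·(2/28) = 51/14.
E[X | Z = 7] = (51/14) / (15/28) = 34/5.

34/5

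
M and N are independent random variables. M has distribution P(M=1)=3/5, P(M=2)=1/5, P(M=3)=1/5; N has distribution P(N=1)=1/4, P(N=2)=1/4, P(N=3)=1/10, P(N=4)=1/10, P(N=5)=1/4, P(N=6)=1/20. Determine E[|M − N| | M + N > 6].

P(M + N > 6) = 17/100.
Summing |M−N|·P(x,y) over outcomes with M + N > 6 gives 49/100.
E[|M − N| | M + N > 6] = (49/100) / (17/100) = 49/17.

49/17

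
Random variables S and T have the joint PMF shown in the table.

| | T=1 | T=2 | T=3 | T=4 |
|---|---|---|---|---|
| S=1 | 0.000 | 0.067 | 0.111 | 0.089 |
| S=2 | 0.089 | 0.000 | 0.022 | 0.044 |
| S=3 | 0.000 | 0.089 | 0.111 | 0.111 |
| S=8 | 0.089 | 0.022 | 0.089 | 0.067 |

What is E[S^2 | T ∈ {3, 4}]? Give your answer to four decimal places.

19.3261

P(T ∈ {3, 4}) = 0.644.
Σ S^2·P over the event = 1·(0.111) + 1·(0.089) + 4·(0.022) + 4·(0.044) + 9·(0.111) + 9·(0.111) + 64·(0.089) + 64·(0.067) = 12.446.
E[S^2 | T ∈ {3, 4}] = (12.446) / (0.644) = 19.3261.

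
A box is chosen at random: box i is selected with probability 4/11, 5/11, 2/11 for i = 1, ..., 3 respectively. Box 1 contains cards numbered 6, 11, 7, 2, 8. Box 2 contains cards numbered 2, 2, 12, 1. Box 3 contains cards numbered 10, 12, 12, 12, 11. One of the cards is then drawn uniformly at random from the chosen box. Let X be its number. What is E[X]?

E[X | box 1] = (6+11+7+2+8)/5 = 34/5.
E[X | box 2] = (2+2+12+1)/4 = 17/4.
E[X | box 3] = (10+12+12+12+11)/5 = 57/5.
E[X] = (4/11)·(34/5) + (5/11)·(17/4) + (2/11)·(57/5) = 285/44.

285/44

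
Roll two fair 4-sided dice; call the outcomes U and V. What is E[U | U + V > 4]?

3

Outcomes with U + V > 4: (1,4), (2,3), (2,4), (3,2), (3,3), (3,4), (4,1), (4,2), (4,3), (4,4), each with probability 1/16.
E[U | U + V > 4] = (1 + 2 + 2 + 3 + 3 + 3 + 4 + 4 + 4 + 4) / 10 = 3.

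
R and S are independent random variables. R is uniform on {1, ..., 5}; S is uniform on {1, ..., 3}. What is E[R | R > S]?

Outcomes with R > S: (2,1), (3,1), (3,2), (4,1), (4,2), (4,3), (5,1), (5,2), (5,3), each with probability 1/15.
E[R | R > S] = (2 + 3 + 3 + 4 + 4 + 4 + 5 + 5 + 5) / 9 = 35/9.

35/9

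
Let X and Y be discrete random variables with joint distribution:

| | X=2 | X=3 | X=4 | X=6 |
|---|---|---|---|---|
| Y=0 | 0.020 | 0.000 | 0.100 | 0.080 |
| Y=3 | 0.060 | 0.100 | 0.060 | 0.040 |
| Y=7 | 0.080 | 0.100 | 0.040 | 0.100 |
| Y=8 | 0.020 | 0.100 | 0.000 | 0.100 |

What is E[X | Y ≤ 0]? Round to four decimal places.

4.6000

P(Y ≤ 0) = 0.200.
Σ X·P over the event = 2·(0.020) + 4·(0.100) + 6·(0.080) = 0.920.
E[X | Y ≤ 0] = (0.920) / (0.200) = 4.6000.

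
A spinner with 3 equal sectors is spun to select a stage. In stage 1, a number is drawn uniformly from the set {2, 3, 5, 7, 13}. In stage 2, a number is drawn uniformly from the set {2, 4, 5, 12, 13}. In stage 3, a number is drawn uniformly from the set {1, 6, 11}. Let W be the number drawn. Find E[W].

32/5

E[W | stage 1] = (2+3+5+7+13)/5 = 6.
E[W | stage 2] = (2+4+5+12+13)/5 = 36/5.
E[W | stage 3] = (1+6+11)/3 = 6.
E[W] = (1/3)·(6) + (1/3)·(36/5) + (1/3)·(6) = 32/5.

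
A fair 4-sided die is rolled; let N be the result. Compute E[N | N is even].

3

Given N is even, N is equally likely to be any of {2, 4}.
E[N | N is even] = (2 + 4) / 2 = 3.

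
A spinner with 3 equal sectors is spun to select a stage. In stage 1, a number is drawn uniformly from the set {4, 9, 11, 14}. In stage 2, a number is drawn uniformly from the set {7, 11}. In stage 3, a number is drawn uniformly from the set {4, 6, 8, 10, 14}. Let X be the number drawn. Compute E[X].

269/30

E[X | stage 1] = (4+9+11+14)/4 = 19/2.
E[X | stage 2] = (7+11)/2 = 9.
E[X | stage 3] = (4+6+8+10+14)/5 = 42/5.
E[X] = (1/3)·(19/2) + (1/3)·(9) + (1/3)·(42/5) = 269/30.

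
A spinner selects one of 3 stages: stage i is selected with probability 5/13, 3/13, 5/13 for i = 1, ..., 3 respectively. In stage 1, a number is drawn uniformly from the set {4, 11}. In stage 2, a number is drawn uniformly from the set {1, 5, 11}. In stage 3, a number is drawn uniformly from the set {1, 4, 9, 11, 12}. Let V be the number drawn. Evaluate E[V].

183/26

E[V | stage 1] = (4+11)/2 = 15/2.
E[V | stage 2] = (1+5+11)/3 = 17/3.
E[V | stage 3] = (1+4+9+11+12)/5 = 37/5.
E[V] = (5/13)·(15/2) + (3/13)·(17/3) + (5/13)·(37/5) = 183/26.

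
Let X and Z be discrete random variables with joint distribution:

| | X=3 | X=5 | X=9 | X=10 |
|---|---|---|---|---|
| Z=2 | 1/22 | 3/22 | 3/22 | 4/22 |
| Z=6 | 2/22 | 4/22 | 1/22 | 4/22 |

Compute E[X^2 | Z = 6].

599/11

P(Z = 6) = 1/2.
Σ X^2·P over the event = 9·(2/22) + 25·(4/22) + 81·(1/22) + 100·(4/22) = 599/22.
E[X^2 | Z = 6] = (599/22) / (1/2) = 599/11.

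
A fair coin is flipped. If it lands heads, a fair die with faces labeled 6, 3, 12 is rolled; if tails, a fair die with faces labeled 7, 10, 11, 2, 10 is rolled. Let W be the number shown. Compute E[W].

15/2

E[W | heads] = (6+3+12)/3 = 7.
E[W | tails] = (7+10+11+2+10)/5 = 8.
By the law of total expectation,
E[W] = (1/2)·(7) + (1/2)·(8) = 15/2.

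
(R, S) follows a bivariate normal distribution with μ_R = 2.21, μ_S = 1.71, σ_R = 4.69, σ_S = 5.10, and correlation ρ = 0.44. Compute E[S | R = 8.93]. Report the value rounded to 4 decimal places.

For a bivariate normal, E[S | R=x] = μ_S + ρ·(σ_S/σ_R)·(x − μ_R).
E[S | R=8.93] = 1.71 + (0.44)·(5.10/4.69)·(8.93 − (2.21)) = 1.71 + (0.47846)·(6.72) = 4.9253.

4.9253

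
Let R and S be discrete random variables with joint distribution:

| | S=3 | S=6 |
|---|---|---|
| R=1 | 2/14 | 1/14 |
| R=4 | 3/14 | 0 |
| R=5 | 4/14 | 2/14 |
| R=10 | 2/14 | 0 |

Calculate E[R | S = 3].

P(S = 3) = 11/14.
Σ R·P over the event = 1·(2/14) + 4·(3/14) + 5·(4/14) + 10·(2/14) = 27/7.
E[R | S = 3] = (27/7) / (11/14) = 54/11.

54/11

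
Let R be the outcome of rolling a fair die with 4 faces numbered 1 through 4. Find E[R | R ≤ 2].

Given R ≤ 2, R is equally likely to be any of {1, 2}.
E[R | R ≤ 2] = (1 + 2) / 2 = 3/2.

3/2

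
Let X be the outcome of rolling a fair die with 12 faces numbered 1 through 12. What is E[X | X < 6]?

3

Given X < 6, X is equally likely to be any of {1, 2, 3, 4, 5}.
E[X | X < 6] = (1 + 2 + 3 + 4 + 5) / 5 = 3.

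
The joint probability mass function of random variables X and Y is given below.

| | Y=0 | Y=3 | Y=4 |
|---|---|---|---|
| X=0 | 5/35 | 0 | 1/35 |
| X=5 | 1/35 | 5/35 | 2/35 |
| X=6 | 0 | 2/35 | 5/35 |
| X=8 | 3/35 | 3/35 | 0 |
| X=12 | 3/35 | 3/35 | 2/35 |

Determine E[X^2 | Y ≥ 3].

1339/23

P(Y ≥ 3) = 23/35.
Summing X^2·P(X=x,Y=y) over the conditioning event gives 1339/35.
E[X^2 | Y ≥ 3] = (1339/35) / (23/35) = 1339/23.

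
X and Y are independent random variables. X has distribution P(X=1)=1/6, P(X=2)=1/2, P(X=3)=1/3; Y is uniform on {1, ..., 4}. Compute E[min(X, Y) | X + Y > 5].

18/7

P(X + Y > 5) = 7/24.
Summing min(X,Y)·P(x,y) over outcomes with X + Y > 5 gives 3/4.
E[min(X, Y) | X + Y > 5] = (3/4) / (7/24) = 18/7.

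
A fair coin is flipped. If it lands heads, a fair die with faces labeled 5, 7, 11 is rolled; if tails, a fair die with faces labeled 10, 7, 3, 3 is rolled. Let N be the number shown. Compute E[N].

161/24

E[N | heads] = (5+7+11)/3 = 23/3.
E[N | tails] = (10+7+3+3)/4 = 23/4.
E[N] = (1/2)·(23/3) + (1/2)·(23/4) = 161/24.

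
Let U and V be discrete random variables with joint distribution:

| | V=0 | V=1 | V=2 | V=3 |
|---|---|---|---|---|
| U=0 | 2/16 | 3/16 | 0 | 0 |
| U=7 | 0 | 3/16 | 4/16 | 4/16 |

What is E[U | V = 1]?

P(V = 1) = 3/8.
Σ U·P over the event = 0·(3/16) + 7·(3/16) = 21/16.
E[U | V = 1] = (21/16) / (3/8) = 7/2.

7/2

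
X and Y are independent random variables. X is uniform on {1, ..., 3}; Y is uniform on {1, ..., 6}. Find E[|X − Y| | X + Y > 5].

P(X + Y > 5) = 1/2.
Summing |X−Y|·P(x,y) over outcomes with X + Y > 5 gives 4/3.
E[|X − Y| | X + Y > 5] = (4/3) / (1/2) = 8/3.

8/3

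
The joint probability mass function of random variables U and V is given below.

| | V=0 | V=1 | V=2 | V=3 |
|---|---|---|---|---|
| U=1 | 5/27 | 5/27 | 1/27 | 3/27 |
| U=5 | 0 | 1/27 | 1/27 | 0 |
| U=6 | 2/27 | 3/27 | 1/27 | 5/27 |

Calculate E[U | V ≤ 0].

P(V ≤ 0) = 7/27.
Summing U·P(U=x,V=y) over the conditioning event gives 17/27.
E[U | V ≤ 0] = (17/27) / (7/27) = 17/7.

17/7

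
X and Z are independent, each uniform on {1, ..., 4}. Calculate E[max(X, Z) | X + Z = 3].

Outcomes with X + Z = 3: (1,2), (2,1), each with probability 1/16.
E[max(X, Z) | X + Z = 3] = (2 + 2) / 2 = 2.

2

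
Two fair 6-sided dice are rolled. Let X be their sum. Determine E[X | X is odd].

P(X is odd) = 1/2.
Σ over the event: 3·1/18 + 5·1/9 + 7·1/6 + 9·1/9 + 11·1/18 = 7/2.
E[X | X is odd] = (7/2) / (1/2) = 7.

7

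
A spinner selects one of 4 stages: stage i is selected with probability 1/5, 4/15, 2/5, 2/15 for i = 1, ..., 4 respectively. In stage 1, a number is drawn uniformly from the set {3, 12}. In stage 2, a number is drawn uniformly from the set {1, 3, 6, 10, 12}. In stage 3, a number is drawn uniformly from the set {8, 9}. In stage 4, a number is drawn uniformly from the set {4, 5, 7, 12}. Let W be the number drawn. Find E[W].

E[W | stage 1] = (3+12)/2 = 15/2.
E[W | stage 2] = (1+3+6+10+12)/5 = 32/5.
E[W | stage 3] = (8+9)/2 = 17/2.
E[W | stage 4] = (4+5+7+12)/4 = 7.
E[W] = (1/5)·(15/2) + (4/15)·(32/5) + (2/5)·(17/2) + (2/15)·(7) = 377/50.

377/50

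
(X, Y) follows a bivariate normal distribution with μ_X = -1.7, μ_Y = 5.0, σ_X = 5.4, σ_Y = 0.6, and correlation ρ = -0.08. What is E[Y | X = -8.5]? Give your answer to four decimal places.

5.0604

For a bivariate normal, E[Y | X=x] = μ_Y + ρ·(σ_Y/σ_X)·(x − μ_X).
E[Y | X=-8.5] = 5.0 + (-0.08)·(0.6/5.4)·(-8.5 − (-1.7)) = 5.0 + (-0.0088889)·(-6.8) = 5.0604.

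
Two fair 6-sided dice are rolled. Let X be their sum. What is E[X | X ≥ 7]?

26/3

P(X ≥ 7) = 7/12.
Σ over the event: 7·1/6 + 8·5/36 + 9·1/9 + 10·1/12 + 11·1/18 + 12·1/36 = 91/18.
E[X | X ≥ 7] = (91/18) / (7/12) = 26/3.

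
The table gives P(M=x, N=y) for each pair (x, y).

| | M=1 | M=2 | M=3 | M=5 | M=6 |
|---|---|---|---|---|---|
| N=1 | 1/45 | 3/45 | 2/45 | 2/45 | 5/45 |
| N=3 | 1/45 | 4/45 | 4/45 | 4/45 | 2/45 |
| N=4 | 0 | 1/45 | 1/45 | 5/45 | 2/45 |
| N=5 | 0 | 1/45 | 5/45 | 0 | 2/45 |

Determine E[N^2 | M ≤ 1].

5

P(M ≤ 1) = 2/45.
Σ N^2·P over the event = 1·(1/45) + 9·(1/45) = 2/9.
E[N^2 | M ≤ 1] = (2/9) / (2/45) = 5.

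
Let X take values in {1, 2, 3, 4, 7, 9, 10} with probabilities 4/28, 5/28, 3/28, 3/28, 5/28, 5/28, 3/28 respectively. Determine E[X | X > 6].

P(X > 6) = 13/28.
Σ over the event: 7·5/28 + 9·5/28 + 10·3/28 = 55/14.
E[X | X > 6] = (55/14) / (13/28) = 110/13.

110/13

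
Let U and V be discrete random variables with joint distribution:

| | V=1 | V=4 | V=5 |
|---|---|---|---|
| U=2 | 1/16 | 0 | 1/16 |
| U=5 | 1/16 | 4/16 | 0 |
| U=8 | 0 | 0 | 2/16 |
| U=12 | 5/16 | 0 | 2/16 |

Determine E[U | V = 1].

P(V = 1) = 7/16.
Σ U·P over the event = 2·(1/16) + 5·(1/16) + 12·(5/16) = 67/16.
E[U | V = 1] = (67/16) / (7/16) = 67/7.

67/7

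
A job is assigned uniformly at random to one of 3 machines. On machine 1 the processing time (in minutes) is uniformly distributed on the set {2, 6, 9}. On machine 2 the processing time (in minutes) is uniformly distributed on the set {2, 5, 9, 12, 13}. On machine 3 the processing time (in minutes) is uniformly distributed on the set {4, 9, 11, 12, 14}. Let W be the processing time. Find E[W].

E[W | machine 1] = (2+6+9)/3 = 17/3.
E[W | machine 2] = (2+5+9+12+13)/5 = 41/5.
E[W | machine 3] = (4+9+11+12+14)/5 = 10.
By the law of total expectation,
E[W] = (1/3)·(17/3) + (1/3)·(41/5) + (1/3)·(10) = 358/45.

358/45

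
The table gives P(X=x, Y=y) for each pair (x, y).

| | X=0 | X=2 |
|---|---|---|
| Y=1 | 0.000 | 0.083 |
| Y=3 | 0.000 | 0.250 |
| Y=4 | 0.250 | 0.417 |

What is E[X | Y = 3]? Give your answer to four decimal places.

2.0000

P(Y = 3) = 0.250.
Σ X·P over the event = 2·(0.250) = 0.500.
E[X | Y = 3] = (0.500) / (0.250) = 2.0000.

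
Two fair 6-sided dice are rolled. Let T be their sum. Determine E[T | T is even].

7

P(T is even) = 1/2.
Σ over the event: 2·1/36 + 4·1/12 + 6·5/36 + 8·5/36 + 10·1/12 + 12·1/36 = 7/2.
E[T | T is even] = (7/2) / (1/2) = 7.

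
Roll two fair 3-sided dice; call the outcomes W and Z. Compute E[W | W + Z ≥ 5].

Outcomes with W + Z ≥ 5: (2,3), (3,2), (3,3), each with probability 1/9.
E[W | W + Z ≥ 5] = (2 + 3 + 3) / 3 = 8/3.

8/3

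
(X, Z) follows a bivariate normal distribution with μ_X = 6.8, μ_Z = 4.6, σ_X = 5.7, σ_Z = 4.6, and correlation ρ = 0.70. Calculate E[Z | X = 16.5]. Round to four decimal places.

E[Z | X=x] = μ_Z + ρ(σ_Z/σ_X)(x − μ_X) for jointly normal variables.
E[Z | X=16.5] = 4.6 + (0.70)·(4.6/5.7)·(16.5 − (6.8)) = 4.6 + (0.56491)·(9.7) = 10.0796.

10.0796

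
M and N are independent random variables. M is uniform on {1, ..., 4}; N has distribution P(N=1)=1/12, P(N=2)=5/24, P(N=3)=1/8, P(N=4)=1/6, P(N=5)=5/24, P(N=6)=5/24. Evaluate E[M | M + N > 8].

P(M + N > 8) = 5/32.
Summing M·P(x,y) over outcomes with M + N > 8 gives 55/96.
E[M | M + N > 8] = (55/96) / (5/32) = 11/3.

11/3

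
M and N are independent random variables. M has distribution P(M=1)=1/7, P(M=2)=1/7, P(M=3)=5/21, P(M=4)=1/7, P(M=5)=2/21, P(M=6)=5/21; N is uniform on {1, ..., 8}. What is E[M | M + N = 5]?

P(M + N = 5) = 1/12.
Summing M·P(x,y) over outcomes with M + N = 5 gives 3/14.
E[M | M + N = 5] = (3/14) / (1/12) = 18/7.

18/7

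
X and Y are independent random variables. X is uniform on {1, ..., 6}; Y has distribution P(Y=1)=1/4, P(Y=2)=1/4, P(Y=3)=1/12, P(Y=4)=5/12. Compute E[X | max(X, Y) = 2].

5/3

P(max(X, Y) = 2) = 1/8.
Summing X·P(x,y) over outcomes with max(X, Y) = 2 gives 5/24.
E[X | max(X, Y) = 2] = (5/24) / (1/8) = 5/3.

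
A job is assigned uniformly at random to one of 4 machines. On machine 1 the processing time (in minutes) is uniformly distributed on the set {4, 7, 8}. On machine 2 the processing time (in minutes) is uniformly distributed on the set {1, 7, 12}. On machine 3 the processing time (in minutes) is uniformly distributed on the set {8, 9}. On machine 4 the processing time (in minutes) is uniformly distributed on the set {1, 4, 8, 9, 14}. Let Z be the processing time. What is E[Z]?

E[Z | machine 1] = (4+7+8)/3 = 19/3.
E[Z | machine 2] = (1+7+12)/3 = 20/3.
E[Z | machine 3] = (8+9)/2 = 17/2.
E[Z | machine 4] = (1+4+8+9+14)/5 = 36/5.
E[Z] = (1/4)·(19/3) + (1/4)·(20/3) + (1/4)·(17/2) + (1/4)·(36/5) = 287/40.

287/40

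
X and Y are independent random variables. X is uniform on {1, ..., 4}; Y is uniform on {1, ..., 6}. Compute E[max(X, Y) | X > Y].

10/3

Outcomes with X > Y: (2,1), (3,1), (3,2), (4,1), (4,2), (4,3), each with probability 1/24.
E[max(X, Y) | X > Y] = (2 + 3 + 3 + 4 + 4 + 4) / 6 = 10/3.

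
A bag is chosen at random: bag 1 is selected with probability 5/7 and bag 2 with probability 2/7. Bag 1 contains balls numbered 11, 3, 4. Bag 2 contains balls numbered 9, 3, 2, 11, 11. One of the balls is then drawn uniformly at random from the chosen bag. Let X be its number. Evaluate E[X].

222/35

E[X | bag 1] = (11+3+4)/3 = 6.
E[X | bag 2] = (9+3+2+11+11)/5 = 36/5.
E[X] = (5/7)·(6) + (2/7)·(36/5) = 222/35.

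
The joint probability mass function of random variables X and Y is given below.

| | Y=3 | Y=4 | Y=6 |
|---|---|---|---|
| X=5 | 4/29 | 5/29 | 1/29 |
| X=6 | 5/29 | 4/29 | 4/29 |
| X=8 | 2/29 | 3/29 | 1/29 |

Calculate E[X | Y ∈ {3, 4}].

P(Y ∈ {3, 4}) = 23/29.
Σ X·P over the event = 5·(4/29) + 5·(5/29) + 6·(5/29) + 6·(4/29) + 8·(2/29) + 8·(3/29) = 139/29.
E[X | Y ∈ {3, 4}] = (139/29) / (23/29) = 139/23.

139/23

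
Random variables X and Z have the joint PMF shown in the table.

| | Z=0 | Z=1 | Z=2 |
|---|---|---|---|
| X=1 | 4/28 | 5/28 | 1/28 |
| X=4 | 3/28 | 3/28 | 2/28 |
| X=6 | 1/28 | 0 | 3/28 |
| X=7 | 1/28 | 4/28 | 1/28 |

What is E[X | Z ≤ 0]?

P(Z ≤ 0) = 9/28.
Summing X·P(X=x,Z=y) over the conditioning event gives 29/28.
E[X | Z ≤ 0] = (29/28) / (9/28) = 29/9.

29/9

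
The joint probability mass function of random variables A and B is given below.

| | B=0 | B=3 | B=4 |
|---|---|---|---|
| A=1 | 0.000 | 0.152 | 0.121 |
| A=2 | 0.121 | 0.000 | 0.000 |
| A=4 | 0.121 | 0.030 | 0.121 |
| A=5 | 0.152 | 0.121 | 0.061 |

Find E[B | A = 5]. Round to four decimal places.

P(A = 5) = 0.334.
Σ B·P over the event = 0·(0.152) + 3·(0.121) + 4·(0.061) = 0.607.
E[B | A = 5] = (0.607) / (0.334) = 1.8174.

1.8174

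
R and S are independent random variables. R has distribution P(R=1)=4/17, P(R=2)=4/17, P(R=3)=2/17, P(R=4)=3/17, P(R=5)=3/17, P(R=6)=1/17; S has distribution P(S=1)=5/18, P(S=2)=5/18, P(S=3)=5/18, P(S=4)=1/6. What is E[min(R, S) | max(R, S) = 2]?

4/3

P(max(R, S) = 2) = 10/51.
Summing min(R,S)·P(x,y) over outcomes with max(R, S) = 2 gives 40/153.
E[min(R, S) | max(R, S) = 2] = (40/153) / (10/51) = 4/3.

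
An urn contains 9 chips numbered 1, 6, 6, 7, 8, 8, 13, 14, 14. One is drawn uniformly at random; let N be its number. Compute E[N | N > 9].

P(N > 9) = 1/3.
Σ over the event: 13·1/9 + 14·2/9 = 41/9.
E[N | N > 9] = (41/9) / (1/3) = 41/3.

41/3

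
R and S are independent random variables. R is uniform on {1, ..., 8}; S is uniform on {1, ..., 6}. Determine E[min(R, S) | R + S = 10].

Outcomes with R + S = 10: (4,6), (5,5), (6,4), (7,3), (8,2), each with probability 1/48.
E[min(R, S) | R + S = 10] = (4 + 5 + 4 + 3 + 2) / 5 = 18/5.

18/5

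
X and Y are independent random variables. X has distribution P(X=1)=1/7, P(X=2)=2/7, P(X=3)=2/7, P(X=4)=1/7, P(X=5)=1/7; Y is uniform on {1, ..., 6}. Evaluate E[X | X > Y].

48/13

P(X > Y) = 13/42.
Summing X·P(x,y) over outcomes with X > Y gives 8/7.
E[X | X > Y] = (8/7) / (13/42) = 48/13.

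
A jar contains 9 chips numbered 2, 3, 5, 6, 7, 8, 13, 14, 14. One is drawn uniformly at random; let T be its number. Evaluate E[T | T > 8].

P(T > 8) = 1/3.
Σ over the event: 13·1/9 + 14·2/9 = 41/9.
E[T | T > 8] = (41/9) / (1/3) = 41/3.

41/3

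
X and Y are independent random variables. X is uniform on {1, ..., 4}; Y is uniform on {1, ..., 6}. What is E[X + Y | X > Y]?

P(X > Y) = 1/4.
Summing (X+Y)·P(x,y) over outcomes with X > Y gives 5/4.
E[X + Y | X > Y] = (5/4) / (1/4) = 5.

5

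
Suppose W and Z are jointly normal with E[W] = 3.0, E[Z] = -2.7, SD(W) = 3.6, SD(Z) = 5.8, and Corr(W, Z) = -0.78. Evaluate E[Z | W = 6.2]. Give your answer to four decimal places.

-6.7213

For a bivariate normal, E[Z | W=x] = μ_Z + ρ·(σ_Z/σ_W)·(x − μ_W).
E[Z | W=6.2] = -2.7 + (-0.78)·(5.8/3.6)·(6.2 − (3.0)) = -2.7 + (-1.25667)·(3.2) = -6.7213.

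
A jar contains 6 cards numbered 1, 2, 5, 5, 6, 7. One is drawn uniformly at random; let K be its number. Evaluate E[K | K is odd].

P(K is odd) = 2/3.
Σ over the event: 1·1/6 + 5·1/3 + 7·1/6 = 3.
E[K | K is odd] = (3) / (2/3) = 9/2.

9/2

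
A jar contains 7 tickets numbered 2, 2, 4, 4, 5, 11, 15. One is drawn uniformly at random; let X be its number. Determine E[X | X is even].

3

P(X is even) = 4/7.
Σ over the event: 2·2/7 + 4·2/7 = 12/7.
E[X | X is even] = (12/7) / (4/7) = 3.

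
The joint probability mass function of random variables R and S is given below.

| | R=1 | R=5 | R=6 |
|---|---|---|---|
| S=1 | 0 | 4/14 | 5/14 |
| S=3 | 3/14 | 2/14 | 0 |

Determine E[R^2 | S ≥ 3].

P(S ≥ 3) = 5/14.
Σ R^2·P over the event = 1·(3/14) + 25·(2/14) = 53/14.
E[R^2 | S ≥ 3] = (53/14) / (5/14) = 53/5.

53/5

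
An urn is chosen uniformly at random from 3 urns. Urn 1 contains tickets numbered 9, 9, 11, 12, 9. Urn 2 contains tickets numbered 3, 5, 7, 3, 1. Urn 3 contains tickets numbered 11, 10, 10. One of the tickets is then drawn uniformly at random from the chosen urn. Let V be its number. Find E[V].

362/45

E[V | urn 1] = (9+9+11+12+9)/5 = 10.
E[V | urn 2] = (3+5+7+3+1)/5 = 19/5.
E[V | urn 3] = (11+10+10)/3 = 31/3.
By the law of total expectation,
E[V] = (1/3)·(10) + (1/3)·(19/5) + (1/3)·(31/3) = 362/45.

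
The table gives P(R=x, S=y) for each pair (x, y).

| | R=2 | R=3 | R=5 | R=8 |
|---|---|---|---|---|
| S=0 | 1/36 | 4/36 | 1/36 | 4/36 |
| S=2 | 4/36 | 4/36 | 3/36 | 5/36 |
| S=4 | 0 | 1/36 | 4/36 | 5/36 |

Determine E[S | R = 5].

P(R = 5) = 2/9.
Summing S·P(R=x,S=y) over the conditioning event gives 11/18.
E[S | R = 5] = (11/18) / (2/9) = 11/4.

11/4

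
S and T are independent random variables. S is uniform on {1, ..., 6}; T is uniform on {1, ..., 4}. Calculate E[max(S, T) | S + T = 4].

Outcomes with S + T = 4: (1,3), (2,2), (3,1), each with probability 1/24.
E[max(S, T) | S + T = 4] = (3 + 2 + 3) / 3 = 8/3.

8/3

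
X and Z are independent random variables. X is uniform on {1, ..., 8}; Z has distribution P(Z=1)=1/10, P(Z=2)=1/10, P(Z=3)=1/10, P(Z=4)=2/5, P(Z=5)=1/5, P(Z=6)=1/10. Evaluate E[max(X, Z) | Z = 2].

37/8

P(Z = 2) = 1/10.
Summing max(X,Z)·P(x,y) over outcomes with Z = 2 gives 37/80.
E[max(X, Z) | Z = 2] = (37/80) / (1/10) = 37/8.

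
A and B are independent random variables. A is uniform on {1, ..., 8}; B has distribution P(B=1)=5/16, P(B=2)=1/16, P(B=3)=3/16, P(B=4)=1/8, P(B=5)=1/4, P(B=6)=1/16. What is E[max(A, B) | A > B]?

449/78

P(A > B) = 39/64.
Summing max(A,B)·P(x,y) over outcomes with A > B gives 449/128.
E[max(A, B) | A > B] = (449/128) / (39/64) = 449/78.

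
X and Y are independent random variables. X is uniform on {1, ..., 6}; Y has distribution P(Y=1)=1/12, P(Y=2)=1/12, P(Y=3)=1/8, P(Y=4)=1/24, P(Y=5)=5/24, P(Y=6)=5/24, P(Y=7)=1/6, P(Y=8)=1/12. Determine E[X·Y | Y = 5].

P(Y = 5) = 5/24.
Summing XY·P(x,y) over outcomes with Y = 5 gives 175/48.
E[X·Y | Y = 5] = (175/48) / (5/24) = 35/2.

35/2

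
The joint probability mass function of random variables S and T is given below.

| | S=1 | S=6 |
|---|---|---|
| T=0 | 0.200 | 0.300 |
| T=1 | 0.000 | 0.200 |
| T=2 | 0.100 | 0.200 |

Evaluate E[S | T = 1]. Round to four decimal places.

6.0000

P(T = 1) = 0.200.
Σ S·P over the event = 6·(0.200) = 1.200.
E[S | T = 1] = (1.200) / (0.200) = 6.0000.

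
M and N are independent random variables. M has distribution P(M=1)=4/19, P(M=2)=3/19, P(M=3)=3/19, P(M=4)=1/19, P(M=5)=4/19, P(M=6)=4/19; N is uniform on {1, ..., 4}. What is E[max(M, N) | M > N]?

P(M > N) = 11/19.
Summing max(M,N)·P(x,y) over outcomes with M > N gives 53/19.
E[max(M, N) | M > N] = (53/19) / (11/19) = 53/11.

53/11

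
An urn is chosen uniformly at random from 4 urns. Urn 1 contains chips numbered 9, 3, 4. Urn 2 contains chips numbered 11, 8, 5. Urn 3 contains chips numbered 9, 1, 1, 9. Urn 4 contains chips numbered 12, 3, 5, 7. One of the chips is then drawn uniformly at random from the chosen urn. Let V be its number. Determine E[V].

301/48

E[V | urn 1] = (9+3+4)/3 = 16/3.
E[V | urn 2] = (11+8+5)/3 = 8.
E[V | urn 3] = (9+1+1+9)/4 = 5.
E[V | urn 4] = (12+3+5+7)/4 = 27/4.
E[V] = (1/4)·(16/3) + (1/4)·(8) + (1/4)·(5) + (1/4)·(27/4) = 301/48.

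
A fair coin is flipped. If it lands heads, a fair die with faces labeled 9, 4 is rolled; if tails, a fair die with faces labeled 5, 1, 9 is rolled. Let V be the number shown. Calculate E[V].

E[V | heads] = (9+4)/2 = 13/2.
E[V | tails] = (5+1+9)/3 = 5.
By the law of total expectation,
E[V] = (1/2)·(13/2) + (1/2)·(5) = 23/4.

23/4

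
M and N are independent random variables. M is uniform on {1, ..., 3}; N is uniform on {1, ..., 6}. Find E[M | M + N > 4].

P(M + N > 4) = 2/3.
Summing M·P(x,y) over outcomes with M + N > 4 gives 13/9.
E[M | M + N > 4] = (13/9) / (2/3) = 13/6.

13/6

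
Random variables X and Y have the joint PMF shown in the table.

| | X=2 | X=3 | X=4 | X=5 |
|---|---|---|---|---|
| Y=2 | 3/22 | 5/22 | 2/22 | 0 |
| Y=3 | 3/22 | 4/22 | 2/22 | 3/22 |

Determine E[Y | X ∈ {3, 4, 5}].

41/16

P(X ∈ {3, 4, 5}) = 8/11.
Σ Y·P over the event = 2·(5/22) + 3·(4/22) + 2·(2/22) + 3·(2/22) + 3·(3/22) = 41/22.
E[Y | X ∈ {3, 4, 5}] = (41/22) / (8/11) = 41/16.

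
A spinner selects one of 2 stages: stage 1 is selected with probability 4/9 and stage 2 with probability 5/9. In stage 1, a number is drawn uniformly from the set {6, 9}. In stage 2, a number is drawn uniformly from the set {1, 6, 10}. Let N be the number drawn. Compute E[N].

175/27

E[N | stage 1] = (6+9)/2 = 15/2.
E[N | stage 2] = (1+6+10)/3 = 17/3.
E[N] = (4/9)·(15/2) + (5/9)·(17/3) = 175/27.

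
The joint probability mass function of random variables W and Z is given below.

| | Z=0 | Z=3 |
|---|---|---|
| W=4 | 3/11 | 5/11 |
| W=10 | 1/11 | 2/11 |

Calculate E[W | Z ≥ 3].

P(Z ≥ 3) = 7/11.
Σ W·P over the event = 4·(5/11) + 10·(2/11) = 40/11.
E[W | Z ≥ 3] = (40/11) / (7/11) = 40/7.

40/7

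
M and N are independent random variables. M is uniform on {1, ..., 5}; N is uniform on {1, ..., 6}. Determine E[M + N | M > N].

Outcomes with M > N: (2,1), (3,1), (3,2), (4,1), (4,2), (4,3), (5,1), (5,2), (5,3), (5,4), each with probability 1/30.
E[M + N | M > N] = (3 + 4 + 5 + 5 + 6 + 7 + 6 + 7 + 8 + 9) / 10 = 6.

6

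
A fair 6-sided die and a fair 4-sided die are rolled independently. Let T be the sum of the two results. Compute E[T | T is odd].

6

P(T is odd) = 1/2.
Σ over the event: 3·1/12 + 5·1/6 + 7·1/6 + 9·1/12 = 3.
E[T | T is odd] = (3) / (1/2) = 6.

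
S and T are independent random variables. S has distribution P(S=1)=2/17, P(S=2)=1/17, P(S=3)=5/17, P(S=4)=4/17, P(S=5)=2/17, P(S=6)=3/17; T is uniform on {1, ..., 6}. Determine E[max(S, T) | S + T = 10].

P(S + T = 10) = 3/34.
Summing max(S,T)·P(x,y) over outcomes with S + T = 10 gives 26/51.
E[max(S, T) | S + T = 10] = (26/51) / (3/34) = 52/9.

52/9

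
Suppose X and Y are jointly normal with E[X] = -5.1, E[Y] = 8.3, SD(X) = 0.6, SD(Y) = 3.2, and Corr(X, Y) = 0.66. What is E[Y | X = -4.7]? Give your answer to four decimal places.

E[Y | X=x] = μ_Y + ρ(σ_Y/σ_X)(x − μ_X) for jointly normal variables.
E[Y | X=-4.7] = 8.3 + (0.66)·(3.2/0.6)·(-4.7 − (-5.1)) = 8.3 + (3.52)·(0.4) = 9.7080.

9.7080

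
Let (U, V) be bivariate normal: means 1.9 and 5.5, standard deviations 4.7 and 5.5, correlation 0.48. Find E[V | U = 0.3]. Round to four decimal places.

4.6013

For a bivariate normal, E[V | U=x] = μ_V + ρ·(σ_V/σ_U)·(x − μ_U).
E[V | U=0.3] = 5.5 + (0.48)·(5.5/4.7)·(0.3 − (1.9)) = 5.5 + (0.5617)·(-1.6) = 4.6013.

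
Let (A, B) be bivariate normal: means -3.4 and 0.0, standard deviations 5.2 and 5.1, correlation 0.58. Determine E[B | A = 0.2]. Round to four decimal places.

2.0478

For a bivariate normal, E[B | A=x] = μ_B + ρ·(σ_B/σ_A)·(x − μ_A).
E[B | A=0.2] = 0.0 + (0.58)·(5.1/5.2)·(0.2 − (-3.4)) = 0.0 + (0.568846)·(3.6) = 2.0478.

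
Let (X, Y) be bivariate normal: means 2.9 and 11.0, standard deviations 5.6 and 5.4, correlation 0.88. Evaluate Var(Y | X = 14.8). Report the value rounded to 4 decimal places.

6.5785

For a bivariate normal, Var(Y | X=x) = σ_Y²(1 − ρ²).
Var(Y | X=14.8) = (5.4)²·(1 − (0.88)²) = 29.16·0.2256 = 6.5785.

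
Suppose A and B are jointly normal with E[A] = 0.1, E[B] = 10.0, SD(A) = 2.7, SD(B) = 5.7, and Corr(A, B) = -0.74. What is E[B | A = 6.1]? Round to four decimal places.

The regression of B on A has slope ρ·σ_B/σ_A and passes through (μ_A, μ_B).
E[B | A=6.1] = 10.0 + (-0.74)·(5.7/2.7)·(6.1 − (0.1)) = 10.0 + (-1.56222)·(6) = 0.6267.

0.6267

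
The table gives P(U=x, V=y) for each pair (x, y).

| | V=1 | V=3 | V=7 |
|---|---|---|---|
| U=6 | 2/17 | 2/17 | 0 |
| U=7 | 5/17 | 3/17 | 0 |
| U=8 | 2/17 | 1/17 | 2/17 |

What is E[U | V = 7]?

8

P(V = 7) = 2/17.
Σ U·P over the event = 8·(2/17) = 16/17.
E[U | V = 7] = (16/17) / (2/17) = 8.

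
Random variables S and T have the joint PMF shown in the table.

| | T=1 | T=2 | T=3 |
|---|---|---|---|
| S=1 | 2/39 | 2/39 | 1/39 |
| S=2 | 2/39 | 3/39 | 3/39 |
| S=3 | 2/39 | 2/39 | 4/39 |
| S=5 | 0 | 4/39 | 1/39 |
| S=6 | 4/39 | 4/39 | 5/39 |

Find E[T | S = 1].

P(S = 1) = 5/39.
Summing T·P(S=x,T=y) over the conditioning event gives 3/13.
E[T | S = 1] = (3/13) / (5/39) = 9/5.

9/5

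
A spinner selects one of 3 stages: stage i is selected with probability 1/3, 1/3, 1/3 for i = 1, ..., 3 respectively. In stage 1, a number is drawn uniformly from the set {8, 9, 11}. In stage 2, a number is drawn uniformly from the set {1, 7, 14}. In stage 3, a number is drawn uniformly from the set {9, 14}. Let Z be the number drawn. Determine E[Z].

E[Z | stage 1] = (8+9+11)/3 = 28/3.
E[Z | stage 2] = (1+7+14)/3 = 22/3.
E[Z | stage 3] = (9+14)/2 = 23/2.
E[Z] = (1/3)·(28/3) + (1/3)·(22/3) + (1/3)·(23/2) = 169/18.

169/18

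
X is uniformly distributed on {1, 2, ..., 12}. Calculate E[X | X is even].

7

Given X is even, X is equally likely to be any of {2, 4, 6, 8, 10, 12}.
E[X | X is even] = (2 + 4 + 6 + 8 + 10 + 12) / 6 = 7.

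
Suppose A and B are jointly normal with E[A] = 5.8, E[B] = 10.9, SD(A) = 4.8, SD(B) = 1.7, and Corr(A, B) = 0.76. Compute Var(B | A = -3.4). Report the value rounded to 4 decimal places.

Var(B | A=x) = (1 − ρ²)·σ_B².
Var(B | A=-3.4) = (1.7)²·(1 − (0.76)²) = 2.89·0.4224 = 1.2207.

1.2207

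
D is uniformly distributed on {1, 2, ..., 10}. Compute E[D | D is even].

Given D is even, D is equally likely to be any of {2, 4, 6, 8, 10}.
E[D | D is even] = (2 + 4 + 6 + 8 + 10) / 5 = 6.

6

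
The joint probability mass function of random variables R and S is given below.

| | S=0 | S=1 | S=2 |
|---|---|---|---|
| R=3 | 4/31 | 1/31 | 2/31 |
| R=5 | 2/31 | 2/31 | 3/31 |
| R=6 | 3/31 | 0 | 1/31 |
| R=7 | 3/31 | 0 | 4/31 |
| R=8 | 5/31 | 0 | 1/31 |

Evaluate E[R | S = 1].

P(S = 1) = 3/31.
Σ R·P over the event = 3·(1/31) + 5·(2/31) = 13/31.
E[R | S = 1] = (13/31) / (3/31) = 13/3.

13/3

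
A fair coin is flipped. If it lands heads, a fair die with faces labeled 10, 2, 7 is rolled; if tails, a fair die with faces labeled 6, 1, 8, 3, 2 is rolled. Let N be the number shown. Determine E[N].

E[N | heads] = (10+2+7)/3 = 19/3.
E[N | tails] = (6+1+8+3+2)/5 = 4.
By the law of total expectation,
E[N] = (1/2)·(19/3) + (1/2)·(4) = 31/6.

31/6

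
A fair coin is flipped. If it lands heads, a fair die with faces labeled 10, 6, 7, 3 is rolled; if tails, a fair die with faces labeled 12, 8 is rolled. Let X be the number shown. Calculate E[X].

E[X | heads] = (10+6+7+3)/4 = 13/2.
E[X | tails] = (12+8)/2 = 10.
E[X] = (1/2)·(13/2) + (1/2)·(10) = 33/4.

33/4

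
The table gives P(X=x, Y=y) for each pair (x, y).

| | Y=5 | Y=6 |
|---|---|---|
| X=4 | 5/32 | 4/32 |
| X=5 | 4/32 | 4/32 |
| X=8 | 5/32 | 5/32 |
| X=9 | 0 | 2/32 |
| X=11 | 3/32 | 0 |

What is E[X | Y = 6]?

94/15

P(Y = 6) = 15/32.
Σ X·P over the event = 4·(4/32) + 5·(4/32) + 8·(5/32) + 9·(2/32) = 47/16.
E[X | Y = 6] = (47/16) / (15/32) = 94/15.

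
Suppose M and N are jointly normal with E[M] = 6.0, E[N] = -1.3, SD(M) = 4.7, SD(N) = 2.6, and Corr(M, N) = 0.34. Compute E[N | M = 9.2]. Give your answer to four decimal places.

E[N | M=x] = μ_N + ρ(σ_N/σ_M)(x − μ_M) for jointly normal variables.
E[N | M=9.2] = -1.3 + (0.34)·(2.6/4.7)·(9.2 − (6.0)) = -1.3 + (0.18809)·(3.2) = -0.6981.

-0.6981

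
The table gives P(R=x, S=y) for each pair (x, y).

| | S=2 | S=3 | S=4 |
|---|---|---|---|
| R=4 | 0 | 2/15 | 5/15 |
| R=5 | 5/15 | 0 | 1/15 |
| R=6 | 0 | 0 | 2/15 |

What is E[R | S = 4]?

37/8

P(S = 4) = 8/15.
Σ R·P over the event = 4·(5/15) + 5·(1/15) + 6·(2/15) = 37/15.
E[R | S = 4] = (37/15) / (8/15) = 37/8.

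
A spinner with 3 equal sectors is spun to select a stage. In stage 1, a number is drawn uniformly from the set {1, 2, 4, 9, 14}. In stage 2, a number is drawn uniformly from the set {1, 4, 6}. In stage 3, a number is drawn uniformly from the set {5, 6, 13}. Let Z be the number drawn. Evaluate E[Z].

53/9

E[Z | stage 1] = (1+2+4+9+14)/5 = 6.
E[Z | stage 2] = (1+4+6)/3 = 11/3.
E[Z | stage 3] = (5+6+13)/3 = 8.
By the law of total expectation,
E[Z] = (1/3)·(6) + (1/3)·(11/3) + (1/3)·(8) = 53/9.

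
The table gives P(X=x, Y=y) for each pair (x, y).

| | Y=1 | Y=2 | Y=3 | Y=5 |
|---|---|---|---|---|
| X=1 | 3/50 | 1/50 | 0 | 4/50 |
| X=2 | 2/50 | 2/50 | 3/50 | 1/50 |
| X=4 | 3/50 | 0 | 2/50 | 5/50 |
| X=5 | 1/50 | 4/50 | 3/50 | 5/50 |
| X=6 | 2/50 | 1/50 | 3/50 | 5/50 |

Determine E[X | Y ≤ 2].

P(Y ≤ 2) = 19/50.
Summing X·P(X=x,Y=y) over the conditioning event gives 67/50.
E[X | Y ≤ 2] = (67/50) / (19/50) = 67/19.

67/19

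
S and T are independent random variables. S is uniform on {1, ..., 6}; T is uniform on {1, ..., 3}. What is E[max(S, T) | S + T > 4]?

P(S + T > 4) = 2/3.
Summing max(S,T)·P(x,y) over outcomes with S + T > 4 gives 3.
E[max(S, T) | S + T > 4] = (3) / (2/3) = 9/2.

9/2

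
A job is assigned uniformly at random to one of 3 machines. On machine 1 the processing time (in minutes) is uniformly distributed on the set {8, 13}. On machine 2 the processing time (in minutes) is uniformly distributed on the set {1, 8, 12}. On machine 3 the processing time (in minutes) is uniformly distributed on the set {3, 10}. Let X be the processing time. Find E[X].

8

E[X | machine 1] = (8+13)/2 = 21/2.
E[X | machine 2] = (1+8+12)/3 = 7.
E[X | machine 3] = (3+10)/2 = 13/2.
E[X] = (1/3)·(21/2) + (1/3)·(7) + (1/3)·(13/2) = 8.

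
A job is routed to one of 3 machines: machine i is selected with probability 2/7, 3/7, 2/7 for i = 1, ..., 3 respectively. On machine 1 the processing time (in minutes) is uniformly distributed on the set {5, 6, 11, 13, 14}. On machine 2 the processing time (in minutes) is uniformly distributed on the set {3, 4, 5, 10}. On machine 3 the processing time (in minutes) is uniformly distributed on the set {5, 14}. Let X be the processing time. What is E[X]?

551/70

E[X | machine 1] = (5+6+11+13+14)/5 = 49/5.
E[X | machine 2] = (3+4+5+10)/4 = 11/2.
E[X | machine 3] = (5+14)/2 = 19/2.
By the law of total expectation,
E[X] = (2/7)·(49/5) + (3/7)·(11/2) + (2/7)·(19/2) = 551/70.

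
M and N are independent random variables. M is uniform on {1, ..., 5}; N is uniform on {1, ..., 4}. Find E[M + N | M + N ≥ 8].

Outcomes with M + N ≥ 8: (4,4), (5,3), (5,4), each with probability 1/20.
E[M + N | M + N ≥ 8] = (8 + 8 + 9) / 3 = 25/3.

25/3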